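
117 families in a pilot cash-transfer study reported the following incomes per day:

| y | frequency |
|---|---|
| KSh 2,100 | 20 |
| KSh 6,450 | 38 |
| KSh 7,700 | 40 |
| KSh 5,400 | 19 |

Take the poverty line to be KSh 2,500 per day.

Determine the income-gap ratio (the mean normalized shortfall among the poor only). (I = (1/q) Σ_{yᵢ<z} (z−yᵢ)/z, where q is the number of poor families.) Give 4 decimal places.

0.1600

Incomes under z: 20×KSh 2,100 (q = 20 of N = 117).
Shortfall ratios (z−y)/z: 0.1600 (×20); sum = 3.200000.
I averages over the q = 20 poor units only: 3.200000 / 20 = 0.1600.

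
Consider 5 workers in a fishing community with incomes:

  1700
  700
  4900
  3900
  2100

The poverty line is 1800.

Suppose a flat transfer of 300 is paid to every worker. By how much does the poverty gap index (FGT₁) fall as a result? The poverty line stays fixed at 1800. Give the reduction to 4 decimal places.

Before: below the line — 700, 1700; poverty gap index (FGT₁) = 0.133333.
After the 300 transfer: below the line — 1000; poverty gap index (FGT₁) = 0.088889.
Reduction = 0.133333 − 0.088889 = 0.0444.

0.0444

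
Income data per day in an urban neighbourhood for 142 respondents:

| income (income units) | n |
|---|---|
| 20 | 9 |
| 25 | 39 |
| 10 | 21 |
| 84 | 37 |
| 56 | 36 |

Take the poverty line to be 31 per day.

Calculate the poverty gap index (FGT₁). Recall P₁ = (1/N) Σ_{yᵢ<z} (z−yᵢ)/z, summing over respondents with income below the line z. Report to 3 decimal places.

0.176

Incomes under z: 21×10, 9×20, 39×25 (q = 69 of N = 142).
Relative gaps: (31−10)/31 = 0.6774 (×21); (31−20)/31 = 0.3548 (×9); (31−25)/31 = 0.1935 (×39).
Sum of shortfalls = 24.967742; P₁ averages over all N: 24.967742 / 142 = 0.176.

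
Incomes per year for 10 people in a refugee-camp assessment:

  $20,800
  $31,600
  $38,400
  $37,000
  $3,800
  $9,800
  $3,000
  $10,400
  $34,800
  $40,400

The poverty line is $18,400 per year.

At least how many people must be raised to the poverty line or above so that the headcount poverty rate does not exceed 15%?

3

4 of the 10 people are poor, so H = 4/10 = 0.400.
A headcount ratio of at most 15% allows at most ⌊0.15 × 10⌋ = 1 poor people.
So at least 4 − 1 = 3 must be lifted.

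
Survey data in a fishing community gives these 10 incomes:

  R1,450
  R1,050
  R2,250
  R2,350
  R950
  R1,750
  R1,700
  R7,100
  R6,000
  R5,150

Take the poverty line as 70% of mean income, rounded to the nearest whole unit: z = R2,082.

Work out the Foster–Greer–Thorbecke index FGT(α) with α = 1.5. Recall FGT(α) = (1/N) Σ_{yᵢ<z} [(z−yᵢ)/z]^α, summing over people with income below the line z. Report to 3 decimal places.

0.106

Below z: R950, R1,050, R1,450, R1,700, R1,750 (q = 5 of N = 10).
Gap ratios (z−y)/z: (2082−950)/2082 = 0.5437; (2082−1050)/2082 = 0.4957; (2082−1450)/2082 = 0.3036; (2082−1700)/2082 = 0.1835; (2082−1750)/2082 = 0.1595.
Raised to α = 1.5: 0.40091; 0.34898; 0.16725; 0.07859; 0.06368.
Sum = 1.059404; FGT(1.5) = 1.059404 / 10 = 0.106.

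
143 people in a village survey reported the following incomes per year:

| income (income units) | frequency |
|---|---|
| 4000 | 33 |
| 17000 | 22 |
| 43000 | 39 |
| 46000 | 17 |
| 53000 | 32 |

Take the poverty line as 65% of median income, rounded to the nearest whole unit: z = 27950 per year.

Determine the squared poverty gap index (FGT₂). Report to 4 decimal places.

Below the line: 33×4000, 22×17000 (q = 55 of N = 143).
Shortfall ratios: (27950−4000)/27950 = 0.8569 (×33); (27950−17000)/27950 = 0.3918 (×22).
Squared: 0.7343 (×33); 0.1535 (×22).
Sum = 27.607103; P₂ = 27.607103 / 143 = 0.1931.

0.1931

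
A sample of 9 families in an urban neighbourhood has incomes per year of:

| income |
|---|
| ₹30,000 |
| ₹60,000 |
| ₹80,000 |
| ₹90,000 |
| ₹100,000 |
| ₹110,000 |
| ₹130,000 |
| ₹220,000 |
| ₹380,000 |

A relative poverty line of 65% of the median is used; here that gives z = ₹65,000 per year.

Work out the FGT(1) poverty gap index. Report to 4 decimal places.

Poor units: ₹30,000, ₹60,000 (q = 2 of N = 9).
Shortfall ratios: (65000−30000)/65000 = 0.5385; (65000−60000)/65000 = 0.0769.
Sum of shortfalls = 0.615385; P₁ averages over all N: 0.615385 / 9 = 0.0684.

0.0684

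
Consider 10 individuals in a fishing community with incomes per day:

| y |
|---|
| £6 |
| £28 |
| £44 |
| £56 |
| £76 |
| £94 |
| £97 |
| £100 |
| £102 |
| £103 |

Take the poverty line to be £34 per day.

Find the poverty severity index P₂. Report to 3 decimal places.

0.071

Below the line: £6, £28 (q = 2 of N = 10).
Shortfall ratios: (34−6)/34 = 0.8235; (34−28)/34 = 0.1765.
Squared: 0.6782; 0.0311.
Sum = 0.709343; P₂ = 0.709343 / 10 = 0.071.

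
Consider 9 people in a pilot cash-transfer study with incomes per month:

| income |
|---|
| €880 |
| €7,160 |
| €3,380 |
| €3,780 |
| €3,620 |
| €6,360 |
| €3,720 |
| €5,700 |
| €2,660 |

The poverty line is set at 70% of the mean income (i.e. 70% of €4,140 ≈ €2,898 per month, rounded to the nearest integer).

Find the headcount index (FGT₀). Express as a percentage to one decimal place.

2 of the 9 people have income below €2,898.
H = 2/9 = 22.2%.

22.2%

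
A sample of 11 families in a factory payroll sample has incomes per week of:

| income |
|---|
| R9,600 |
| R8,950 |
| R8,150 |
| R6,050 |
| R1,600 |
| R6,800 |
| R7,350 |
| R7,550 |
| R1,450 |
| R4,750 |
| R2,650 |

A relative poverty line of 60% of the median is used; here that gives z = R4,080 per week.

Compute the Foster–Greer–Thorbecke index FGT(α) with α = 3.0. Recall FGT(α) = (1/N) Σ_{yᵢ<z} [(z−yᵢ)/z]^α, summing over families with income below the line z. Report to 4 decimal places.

Below the line: R1,450, R1,600, R2,650 (q = 3 of N = 11).
Normalized shortfalls: (4080−1450)/4080 = 0.6446; (4080−1600)/4080 = 0.6078; (4080−2650)/4080 = 0.3505.
Raised to α = 3.0: 0.26785; 0.22458; 0.04306.
Sum = 0.535484; FGT(3.0) = 0.535484 / 11 = 0.0487.

0.0487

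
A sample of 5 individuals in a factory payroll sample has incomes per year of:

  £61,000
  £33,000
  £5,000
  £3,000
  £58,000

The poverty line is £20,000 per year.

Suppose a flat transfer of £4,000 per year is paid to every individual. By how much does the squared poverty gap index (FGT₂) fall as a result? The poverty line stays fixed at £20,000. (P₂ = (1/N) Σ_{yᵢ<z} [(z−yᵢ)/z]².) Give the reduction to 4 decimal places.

0.1120

Before: below the line — £3,000, £5,000; squared poverty gap index (FGT₂) = 0.257000.
After the £4,000 transfer: below the line — £7,000, £9,000; squared poverty gap index (FGT₂) = 0.145000.
Reduction = 0.257000 − 0.145000 = 0.1120.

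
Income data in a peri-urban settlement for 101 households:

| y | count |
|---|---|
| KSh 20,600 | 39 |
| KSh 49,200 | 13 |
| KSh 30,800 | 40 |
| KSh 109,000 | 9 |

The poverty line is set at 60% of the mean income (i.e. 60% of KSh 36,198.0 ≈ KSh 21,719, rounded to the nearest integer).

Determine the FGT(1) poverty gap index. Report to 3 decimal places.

Below the line: 39×KSh 20,600 (q = 39 of N = 101).
Shortfall ratios: (21719−20600)/21719 = 0.0515 (×39).
Sum of shortfalls = 2.009347; P₁ averages over all N: 2.009347 / 101 = 0.020.

0.020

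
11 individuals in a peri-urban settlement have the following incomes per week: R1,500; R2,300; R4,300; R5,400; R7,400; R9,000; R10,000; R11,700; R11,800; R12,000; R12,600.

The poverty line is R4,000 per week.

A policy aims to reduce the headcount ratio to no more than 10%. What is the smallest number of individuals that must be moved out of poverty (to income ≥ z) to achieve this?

1

Currently q = 2 of N = 11 are below the line (H = 0.182).
A headcount ratio of at most 10% allows at most ⌊0.10 × 11⌋ = 1 poor individuals.
So at least 2 − 1 = 1 must be lifted.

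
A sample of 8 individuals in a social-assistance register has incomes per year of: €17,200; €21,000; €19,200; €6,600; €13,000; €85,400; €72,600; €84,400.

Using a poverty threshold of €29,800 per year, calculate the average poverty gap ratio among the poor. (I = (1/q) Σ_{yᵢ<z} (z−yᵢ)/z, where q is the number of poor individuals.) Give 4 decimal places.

0.4832

Below z: €6,600, €13,000, €17,200, €19,200, €21,000 (q = 5 of N = 8).
Relative gaps: 0.7785, 0.5638, 0.4228, 0.3557, 0.2953; sum = 2.416107.
I averages over the q = 5 poor units only: 2.416107 / 5 = 0.4832.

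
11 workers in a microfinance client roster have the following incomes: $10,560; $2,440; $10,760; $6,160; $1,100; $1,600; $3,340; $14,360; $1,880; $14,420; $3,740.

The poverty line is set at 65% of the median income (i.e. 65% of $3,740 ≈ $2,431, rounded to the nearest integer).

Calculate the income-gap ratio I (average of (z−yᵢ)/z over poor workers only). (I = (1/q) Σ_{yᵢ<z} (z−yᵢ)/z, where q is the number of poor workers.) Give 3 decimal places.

Below z: $1,100, $1,600, $1,880 (q = 3 of N = 11).
Shortfall ratios (z−y)/z: 0.5475, 0.3418, 0.2267; sum = 1.116002.
The income-gap ratio divides by q (the poor only): 1.116002 / 3 = 0.372.

0.372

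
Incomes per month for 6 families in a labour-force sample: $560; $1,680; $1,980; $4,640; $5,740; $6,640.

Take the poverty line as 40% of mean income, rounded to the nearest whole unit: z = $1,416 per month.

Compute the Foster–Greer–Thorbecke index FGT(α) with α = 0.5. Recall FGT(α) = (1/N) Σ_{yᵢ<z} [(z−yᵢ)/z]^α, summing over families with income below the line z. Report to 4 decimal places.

Poor units: $560 (q = 1 of N = 6).
Normalized shortfalls: (1416−560)/1416 = 0.6045.
Raised to α = 0.5: 0.77751.
Sum = 0.777509; FGT(0.5) = 0.777509 / 6 = 0.1296.

0.1296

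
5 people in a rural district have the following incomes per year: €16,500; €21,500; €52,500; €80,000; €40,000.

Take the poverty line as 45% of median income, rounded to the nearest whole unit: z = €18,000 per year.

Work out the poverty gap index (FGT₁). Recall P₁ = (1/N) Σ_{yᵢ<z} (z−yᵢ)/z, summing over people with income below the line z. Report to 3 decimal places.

0.017

Incomes under z: €16,500 (q = 1 of N = 5).
Relative gaps: (18000−16500)/18000 = 0.0833.
Σ = 0.083333. Dividing by the full population N = 5 gives P₁ = 0.017.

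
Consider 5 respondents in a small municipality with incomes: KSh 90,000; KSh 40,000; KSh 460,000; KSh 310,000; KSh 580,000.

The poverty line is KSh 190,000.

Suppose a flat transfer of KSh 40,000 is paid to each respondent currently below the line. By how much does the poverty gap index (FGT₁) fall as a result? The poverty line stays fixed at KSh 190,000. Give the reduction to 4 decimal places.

Before: below the line — KSh 40,000, KSh 90,000; poverty gap index (FGT₁) = 0.263158.
After the KSh 40,000 transfer: below the line — KSh 80,000, KSh 130,000; poverty gap index (FGT₁) = 0.178947.
Reduction = 0.263158 − 0.178947 = 0.0842.

0.0842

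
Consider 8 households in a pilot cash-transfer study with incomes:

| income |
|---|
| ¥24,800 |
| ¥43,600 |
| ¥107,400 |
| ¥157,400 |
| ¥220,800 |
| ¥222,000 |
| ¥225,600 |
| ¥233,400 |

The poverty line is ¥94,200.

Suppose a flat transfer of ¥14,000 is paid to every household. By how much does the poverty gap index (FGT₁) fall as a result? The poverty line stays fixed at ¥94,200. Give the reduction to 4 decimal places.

Before: below the line — ¥24,800, ¥43,600; poverty gap index (FGT₁) = 0.159236.
After the ¥14,000 transfer: below the line — ¥38,800, ¥57,600; poverty gap index (FGT₁) = 0.122081.
Reduction = 0.159236 − 0.122081 = 0.0372.

0.0372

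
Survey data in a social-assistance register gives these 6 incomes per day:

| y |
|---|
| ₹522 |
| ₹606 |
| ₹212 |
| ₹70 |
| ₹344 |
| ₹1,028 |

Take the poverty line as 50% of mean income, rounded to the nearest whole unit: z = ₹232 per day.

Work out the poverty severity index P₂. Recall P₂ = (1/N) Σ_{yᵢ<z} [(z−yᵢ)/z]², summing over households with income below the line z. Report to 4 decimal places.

0.0825

Poor units: ₹70, ₹212 (q = 2 of N = 6).
Normalized shortfalls: (232−70)/232 = 0.6983; (232−212)/232 = 0.0862.
Squared: 0.4876; 0.0074.
Sum = 0.495021; P₂ = 0.495021 / 6 = 0.0825.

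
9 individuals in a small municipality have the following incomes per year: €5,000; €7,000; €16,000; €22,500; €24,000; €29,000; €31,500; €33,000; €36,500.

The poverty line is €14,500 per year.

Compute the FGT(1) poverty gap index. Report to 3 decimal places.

Below z: €5,000, €7,000 (q = 2 of N = 9).
Shortfall ratios: (14500−5000)/14500 = 0.6552; (14500−7000)/14500 = 0.5172.
Σ = 1.172414. Dividing by the full population N = 9 gives P₁ = 0.130.

0.130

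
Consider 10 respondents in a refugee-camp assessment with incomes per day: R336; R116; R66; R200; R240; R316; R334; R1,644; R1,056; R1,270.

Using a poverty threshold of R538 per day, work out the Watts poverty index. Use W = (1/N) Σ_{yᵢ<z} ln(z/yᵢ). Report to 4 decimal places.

0.6909

Below z: R66, R116, R200, R240, R316, R334, R336 (q = 7 of N = 10).
Log gaps: ln(538/66) = 2.0982; ln(538/116) = 1.5343; ln(538/200) = 0.9895; ln(538/240) = 0.8072; ln(538/316) = 0.5321; ln(538/334) = 0.4767; ln(538/336) = 0.4707.
W = 6.908814 / 10 = 0.6909.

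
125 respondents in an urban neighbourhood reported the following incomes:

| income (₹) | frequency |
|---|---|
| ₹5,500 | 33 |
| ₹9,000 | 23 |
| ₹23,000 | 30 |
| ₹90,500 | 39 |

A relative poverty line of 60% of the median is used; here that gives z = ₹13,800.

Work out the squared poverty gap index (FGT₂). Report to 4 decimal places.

Incomes under z: 33×₹5,500, 23×₹9,000 (q = 56 of N = 125).
Normalized shortfalls: (13800−5500)/13800 = 0.6014 (×33); (13800−9000)/13800 = 0.3478 (×23).
Squared: 0.3617 (×33); 0.1210 (×23).
Sum = 14.720069; P₂ = 14.720069 / 125 = 0.1178.

0.1178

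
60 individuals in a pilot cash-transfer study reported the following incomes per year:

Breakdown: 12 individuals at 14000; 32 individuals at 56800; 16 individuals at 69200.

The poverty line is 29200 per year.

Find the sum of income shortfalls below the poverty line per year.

Incomes under z: 12×14000 (q = 12 of N = 60).
Individual gaps: 12×(29200−14000) = 182400.
Aggregate gap = 182400.

182400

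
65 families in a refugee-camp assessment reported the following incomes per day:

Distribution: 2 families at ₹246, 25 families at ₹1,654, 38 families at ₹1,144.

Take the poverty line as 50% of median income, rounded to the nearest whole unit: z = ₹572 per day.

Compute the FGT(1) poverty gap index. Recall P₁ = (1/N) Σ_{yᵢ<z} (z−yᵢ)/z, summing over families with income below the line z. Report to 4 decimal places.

0.0175

Below z: 2×₹246 (q = 2 of N = 65).
Gap ratios (z−y)/z: (572−246)/572 = 0.5699 (×2).
Sum of shortfalls = 1.139860; P₁ averages over all N: 1.139860 / 65 = 0.0175.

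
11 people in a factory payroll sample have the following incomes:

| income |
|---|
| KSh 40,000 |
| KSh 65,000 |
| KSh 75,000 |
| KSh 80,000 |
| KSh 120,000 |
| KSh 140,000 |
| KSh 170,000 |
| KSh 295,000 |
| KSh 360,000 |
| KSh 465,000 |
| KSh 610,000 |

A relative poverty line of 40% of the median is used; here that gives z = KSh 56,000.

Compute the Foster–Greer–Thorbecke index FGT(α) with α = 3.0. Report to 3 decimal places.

Below the line: KSh 40,000 (q = 1 of N = 11).
Relative gaps: (56000−40000)/56000 = 0.2857.
Raised to α = 3.0: 0.02332.
Sum = 0.023324; FGT(3.0) = 0.023324 / 11 = 0.002.

0.002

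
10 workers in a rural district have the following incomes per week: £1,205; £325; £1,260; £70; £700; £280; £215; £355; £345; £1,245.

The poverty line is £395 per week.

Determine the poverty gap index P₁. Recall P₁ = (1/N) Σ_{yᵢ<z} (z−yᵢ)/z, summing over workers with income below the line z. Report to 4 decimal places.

Below the line: £70, £215, £280, £325, £345, £355 (q = 6 of N = 10).
Relative gaps: (395−70)/395 = 0.8228; (395−215)/395 = 0.4557; (395−280)/395 = 0.2911; (395−325)/395 = 0.1772; (395−345)/395 = 0.1266; (395−355)/395 = 0.1013.
Sum of shortfalls = 1.974684; P₁ averages over all N: 1.974684 / 10 = 0.1975.

0.1975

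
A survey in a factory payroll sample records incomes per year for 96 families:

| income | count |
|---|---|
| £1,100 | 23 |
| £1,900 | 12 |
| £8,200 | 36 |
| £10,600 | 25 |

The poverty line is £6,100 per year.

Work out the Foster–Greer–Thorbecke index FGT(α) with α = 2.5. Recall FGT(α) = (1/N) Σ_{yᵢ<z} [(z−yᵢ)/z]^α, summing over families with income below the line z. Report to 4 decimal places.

0.1949

Incomes under z: 23×£1,100, 12×£1,900 (q = 35 of N = 96).
Gap ratios (z−y)/z: (6100−1100)/6100 = 0.8197 (×23); (6100−1900)/6100 = 0.6885 (×12).
Raised to α = 2.5: 0.60828 (×23); 0.39337 (×12).
Sum = 18.710751; FGT(2.5) = 18.710751 / 96 = 0.1949.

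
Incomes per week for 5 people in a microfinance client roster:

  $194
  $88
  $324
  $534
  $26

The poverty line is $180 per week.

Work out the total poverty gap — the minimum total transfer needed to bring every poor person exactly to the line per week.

Below z: $26, $88 (q = 2 of N = 5).
Individual gaps: 180−26 = 154; 180−88 = 92.
Aggregate gap = $246.

$246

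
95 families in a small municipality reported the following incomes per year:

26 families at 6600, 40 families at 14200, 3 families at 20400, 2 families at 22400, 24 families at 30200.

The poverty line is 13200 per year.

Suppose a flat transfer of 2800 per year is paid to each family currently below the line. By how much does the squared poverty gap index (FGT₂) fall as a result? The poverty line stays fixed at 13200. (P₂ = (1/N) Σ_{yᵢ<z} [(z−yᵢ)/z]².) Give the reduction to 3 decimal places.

0.046

Before: below the line — 26×6600; squared poverty gap index (FGT₂) = 0.06842.
After the 2800 transfer: below the line — 26×9400; squared poverty gap index (FGT₂) = 0.02268.
Reduction = 0.06842 − 0.02268 = 0.046.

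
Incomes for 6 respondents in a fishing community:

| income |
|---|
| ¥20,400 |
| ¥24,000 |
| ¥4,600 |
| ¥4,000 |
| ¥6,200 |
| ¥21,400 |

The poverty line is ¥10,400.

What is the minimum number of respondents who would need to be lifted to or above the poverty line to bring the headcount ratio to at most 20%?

2

Currently q = 3 of N = 6 are below the line (H = 0.500).
A headcount ratio of at most 20% allows at most ⌊0.20 × 6⌋ = 1 poor respondents.
So at least 3 − 1 = 2 must be lifted.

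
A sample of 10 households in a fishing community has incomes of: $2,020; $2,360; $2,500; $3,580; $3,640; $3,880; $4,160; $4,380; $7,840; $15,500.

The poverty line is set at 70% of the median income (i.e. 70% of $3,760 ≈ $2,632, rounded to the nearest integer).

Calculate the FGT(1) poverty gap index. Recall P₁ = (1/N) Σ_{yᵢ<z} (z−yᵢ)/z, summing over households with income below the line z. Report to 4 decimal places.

Below z: $2,020, $2,360, $2,500 (q = 3 of N = 10).
Shortfall ratios: (2632−2020)/2632 = 0.2325; (2632−2360)/2632 = 0.1033; (2632−2500)/2632 = 0.0502.
Σ = 0.386018. Dividing by the full population N = 10 gives P₁ = 0.0386.

0.0386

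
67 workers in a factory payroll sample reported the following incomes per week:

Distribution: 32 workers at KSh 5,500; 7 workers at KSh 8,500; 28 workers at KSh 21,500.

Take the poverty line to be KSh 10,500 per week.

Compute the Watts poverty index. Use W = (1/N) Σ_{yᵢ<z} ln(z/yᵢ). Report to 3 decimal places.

Below z: 32×KSh 5,500, 7×KSh 8,500 (q = 39 of N = 67).
Log shortfalls: ln(10500/5500) = 0.6466 (×32); ln(10500/8500) = 0.2113 (×7).
W = 22.171233 / 67 = 0.331.

0.331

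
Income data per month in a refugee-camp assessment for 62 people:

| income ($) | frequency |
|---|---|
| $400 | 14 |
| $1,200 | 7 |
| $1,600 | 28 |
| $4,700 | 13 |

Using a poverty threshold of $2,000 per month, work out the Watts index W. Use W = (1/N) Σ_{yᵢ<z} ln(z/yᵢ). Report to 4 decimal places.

Poor units: 14×$400, 7×$1,200, 28×$1,600 (q = 49 of N = 62).
Log shortfalls: ln(2000/400) = 1.6094 (×14); ln(2000/1200) = 0.5108 (×7); ln(2000/1600) = 0.2231 (×28).
W = 32.355930 / 62 = 0.5219.

0.5219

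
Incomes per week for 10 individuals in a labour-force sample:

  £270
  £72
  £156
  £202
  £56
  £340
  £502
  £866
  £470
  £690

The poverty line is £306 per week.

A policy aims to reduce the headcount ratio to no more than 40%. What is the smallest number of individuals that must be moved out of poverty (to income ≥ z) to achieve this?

1

Currently q = 5 of N = 10 are below the line (H = 0.500).
A headcount ratio of at most 40% allows at most ⌊0.40 × 10⌋ = 4 poor individuals.
So at least 5 − 4 = 1 must be lifted.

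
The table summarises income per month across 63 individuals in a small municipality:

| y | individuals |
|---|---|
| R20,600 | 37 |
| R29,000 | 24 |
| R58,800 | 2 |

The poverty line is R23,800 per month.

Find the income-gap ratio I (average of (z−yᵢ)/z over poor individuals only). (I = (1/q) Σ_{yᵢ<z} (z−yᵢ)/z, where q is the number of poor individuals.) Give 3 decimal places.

Poor units: 37×R20,600 (q = 37 of N = 63).
Relative gaps: 0.1345 (×37); sum = 4.974790.
I averages over the q = 37 poor units only: 4.974790 / 37 = 0.134.

0.134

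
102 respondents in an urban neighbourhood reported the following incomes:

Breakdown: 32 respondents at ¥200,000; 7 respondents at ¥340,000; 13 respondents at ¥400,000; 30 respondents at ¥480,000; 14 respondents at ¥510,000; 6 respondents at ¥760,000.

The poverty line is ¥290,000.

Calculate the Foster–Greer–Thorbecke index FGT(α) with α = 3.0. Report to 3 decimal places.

Below z: 32×¥200,000 (q = 32 of N = 102).
Gap ratios (z−y)/z: (290000−200000)/290000 = 0.3103 (×32).
Raised to α = 3.0: 0.02989 (×32).
Sum = 0.956497; FGT(3.0) = 0.956497 / 102 = 0.009.

0.009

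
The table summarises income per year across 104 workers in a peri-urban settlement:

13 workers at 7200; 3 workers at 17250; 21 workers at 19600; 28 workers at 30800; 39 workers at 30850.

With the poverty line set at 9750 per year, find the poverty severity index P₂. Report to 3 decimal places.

0.009

Poor units: 13×7200 (q = 13 of N = 104).
Normalized shortfalls: (9750−7200)/9750 = 0.2615 (×13).
Squared: 0.0684 (×13).
Sum = 0.889231; P₂ = 0.889231 / 104 = 0.009.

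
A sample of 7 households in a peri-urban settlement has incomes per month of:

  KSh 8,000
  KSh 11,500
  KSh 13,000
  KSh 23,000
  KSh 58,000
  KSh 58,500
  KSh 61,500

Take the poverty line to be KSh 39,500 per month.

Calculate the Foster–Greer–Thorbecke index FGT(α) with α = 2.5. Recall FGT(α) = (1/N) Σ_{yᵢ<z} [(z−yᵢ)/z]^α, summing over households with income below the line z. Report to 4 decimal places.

Poor units: KSh 8,000, KSh 11,500, KSh 13,000, KSh 23,000 (q = 4 of N = 7).
Gap ratios (z−y)/z: (39500−8000)/39500 = 0.7975; (39500−11500)/39500 = 0.7089; (39500−13000)/39500 = 0.6709; (39500−23000)/39500 = 0.4177.
Raised to α = 2.5: 0.56792; 0.42306; 0.36866; 0.11278.
Sum = 1.472408; FGT(2.5) = 1.472408 / 7 = 0.2103.

0.2103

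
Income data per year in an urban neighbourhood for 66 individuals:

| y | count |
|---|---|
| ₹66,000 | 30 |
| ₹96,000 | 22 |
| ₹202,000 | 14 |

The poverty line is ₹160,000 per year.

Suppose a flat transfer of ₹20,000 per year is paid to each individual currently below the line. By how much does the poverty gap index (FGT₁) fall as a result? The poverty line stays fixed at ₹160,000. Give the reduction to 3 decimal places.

Before: below the line — 30×₹66,000, 22×₹96,000; poverty gap index (FGT₁) = 0.40038.
After the ₹20,000 transfer: below the line — 30×₹86,000, 22×₹116,000; poverty gap index (FGT₁) = 0.30189.
Reduction = 0.40038 − 0.30189 = 0.098.

0.098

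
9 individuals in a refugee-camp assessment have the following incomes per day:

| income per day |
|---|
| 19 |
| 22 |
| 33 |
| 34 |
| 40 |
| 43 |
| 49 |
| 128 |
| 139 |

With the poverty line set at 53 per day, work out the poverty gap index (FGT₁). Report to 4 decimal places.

0.2746

Below the line: 19, 22, 33, 34, 40, 43, 49 (q = 7 of N = 9).
Gap ratios (z−y)/z: (53−19)/53 = 0.6415; (53−22)/53 = 0.5849; (53−33)/53 = 0.3774; (53−34)/53 = 0.3585; (53−40)/53 = 0.2453; (53−43)/53 = 0.1887; (53−49)/53 = 0.0755.
Σ = 2.471698. Dividing by the full population N = 9 gives P₁ = 0.2746.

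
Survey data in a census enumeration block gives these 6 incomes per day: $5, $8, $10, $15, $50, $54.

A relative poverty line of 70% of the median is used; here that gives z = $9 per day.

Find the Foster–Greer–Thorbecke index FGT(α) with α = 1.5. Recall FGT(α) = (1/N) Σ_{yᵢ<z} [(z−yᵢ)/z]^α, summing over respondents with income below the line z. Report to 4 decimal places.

0.0556

Poor units: $5, $8 (q = 2 of N = 6).
Relative gaps: (9−5)/9 = 0.4444; (9−8)/9 = 0.1111.
Raised to α = 1.5: 0.29630; 0.03704.
Sum = 0.333333; FGT(1.5) = 0.333333 / 6 = 0.0556.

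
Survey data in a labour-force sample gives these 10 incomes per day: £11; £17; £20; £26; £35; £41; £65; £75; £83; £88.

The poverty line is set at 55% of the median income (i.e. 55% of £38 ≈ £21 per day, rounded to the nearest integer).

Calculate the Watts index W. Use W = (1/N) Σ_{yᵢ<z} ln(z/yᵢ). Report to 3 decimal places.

Below z: £11, £17, £20 (q = 3 of N = 10).
Log gaps: ln(21/11) = 0.6466; ln(21/17) = 0.2113; ln(21/20) = 0.0488.
W = 0.906726 / 10 = 0.091.

0.091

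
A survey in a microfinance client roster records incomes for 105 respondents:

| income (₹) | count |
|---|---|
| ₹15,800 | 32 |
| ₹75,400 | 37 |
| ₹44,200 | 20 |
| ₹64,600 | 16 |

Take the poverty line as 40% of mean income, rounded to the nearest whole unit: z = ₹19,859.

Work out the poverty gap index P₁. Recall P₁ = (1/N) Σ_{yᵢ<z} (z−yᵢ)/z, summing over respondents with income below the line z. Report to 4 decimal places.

0.0623

Poor units: 32×₹15,800 (q = 32 of N = 105).
Shortfall ratios: (19859−15800)/19859 = 0.2044 (×32).
Sum of shortfalls = 6.540511; P₁ averages over all N: 6.540511 / 105 = 0.0623.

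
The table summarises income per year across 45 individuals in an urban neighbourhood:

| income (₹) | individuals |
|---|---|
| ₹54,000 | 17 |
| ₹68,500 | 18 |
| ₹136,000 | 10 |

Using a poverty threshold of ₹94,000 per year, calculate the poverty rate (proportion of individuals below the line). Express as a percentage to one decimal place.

77.8%

35 of the 45 individuals have income below ₹94,000.
H = 35/45 = 77.8%.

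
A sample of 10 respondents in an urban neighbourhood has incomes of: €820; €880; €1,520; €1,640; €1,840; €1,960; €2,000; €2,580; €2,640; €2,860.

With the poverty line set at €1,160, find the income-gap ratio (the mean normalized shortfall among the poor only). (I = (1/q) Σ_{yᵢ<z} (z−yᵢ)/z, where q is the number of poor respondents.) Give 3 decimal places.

Below the line: €820, €880 (q = 2 of N = 10).
Relative gaps: 0.2931, 0.2414; sum = 0.534483.
The income-gap ratio divides by q (the poor only): 0.534483 / 2 = 0.267.

0.267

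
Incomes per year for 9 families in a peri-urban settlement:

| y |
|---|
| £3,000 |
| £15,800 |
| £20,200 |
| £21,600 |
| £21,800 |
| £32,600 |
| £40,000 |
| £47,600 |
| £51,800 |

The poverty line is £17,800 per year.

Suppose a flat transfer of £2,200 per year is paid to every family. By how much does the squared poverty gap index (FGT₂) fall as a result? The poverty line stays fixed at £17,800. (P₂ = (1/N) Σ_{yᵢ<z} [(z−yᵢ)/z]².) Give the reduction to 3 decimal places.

0.023

Before: below the line — £3,000, £15,800; squared poverty gap index (FGT₂) = 0.07822.
After the £2,200 transfer: below the line — £5,200; squared poverty gap index (FGT₂) = 0.05567.
Reduction = 0.07822 − 0.05567 = 0.023.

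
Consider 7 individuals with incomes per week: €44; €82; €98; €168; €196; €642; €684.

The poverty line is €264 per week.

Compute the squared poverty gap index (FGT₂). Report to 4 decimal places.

0.2520

Below z: €44, €82, €98, €168, €196 (q = 5 of N = 7).
Normalized shortfalls: (264−44)/264 = 0.8333; (264−82)/264 = 0.6894; (264−98)/264 = 0.6288; (264−168)/264 = 0.3636; (264−196)/264 = 0.2576.
Squared: 0.6944; 0.4753; 0.3954; 0.1322; 0.0663.
Sum = 1.763659; P₂ = 1.763659 / 7 = 0.2520.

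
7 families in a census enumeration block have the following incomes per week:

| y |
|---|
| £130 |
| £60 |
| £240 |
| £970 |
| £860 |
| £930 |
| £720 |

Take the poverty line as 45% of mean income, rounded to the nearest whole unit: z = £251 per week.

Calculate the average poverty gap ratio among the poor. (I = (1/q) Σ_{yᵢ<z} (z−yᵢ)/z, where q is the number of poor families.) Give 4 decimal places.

0.4290

Below the line: £60, £130, £240 (q = 3 of N = 7).
Relative gaps: 0.7610, 0.4821, 0.0438; sum = 1.286853.
The income-gap ratio divides by q (the poor only): 1.286853 / 3 = 0.4290.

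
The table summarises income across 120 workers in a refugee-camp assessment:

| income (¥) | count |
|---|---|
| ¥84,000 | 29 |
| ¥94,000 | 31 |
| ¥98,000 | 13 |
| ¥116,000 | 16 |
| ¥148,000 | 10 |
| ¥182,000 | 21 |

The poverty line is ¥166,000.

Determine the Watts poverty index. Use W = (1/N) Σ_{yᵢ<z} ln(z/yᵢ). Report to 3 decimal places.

0.426

Incomes under z: 29×¥84,000, 31×¥94,000, 13×¥98,000, 16×¥116,000, 10×¥148,000 (q = 99 of N = 120).
Log gaps: ln(166000/84000) = 0.6812 (×29); ln(166000/94000) = 0.5687 (×31); ln(166000/98000) = 0.5270 (×13); ln(166000/116000) = 0.3584 (×16); ln(166000/148000) = 0.1148 (×10).
W = 51.116823 / 120 = 0.426.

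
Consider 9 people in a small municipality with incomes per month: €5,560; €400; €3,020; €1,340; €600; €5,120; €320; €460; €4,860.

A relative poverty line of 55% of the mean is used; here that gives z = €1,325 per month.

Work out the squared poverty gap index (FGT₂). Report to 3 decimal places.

0.199

Incomes under z: €320, €400, €460, €600 (q = 4 of N = 9).
Shortfall ratios: (1325−320)/1325 = 0.7585; (1325−400)/1325 = 0.6981; (1325−460)/1325 = 0.6528; (1325−600)/1325 = 0.5472.
Squared: 0.5753; 0.4874; 0.4262; 0.2994.
Sum = 1.788252; P₂ = 1.788252 / 9 = 0.199.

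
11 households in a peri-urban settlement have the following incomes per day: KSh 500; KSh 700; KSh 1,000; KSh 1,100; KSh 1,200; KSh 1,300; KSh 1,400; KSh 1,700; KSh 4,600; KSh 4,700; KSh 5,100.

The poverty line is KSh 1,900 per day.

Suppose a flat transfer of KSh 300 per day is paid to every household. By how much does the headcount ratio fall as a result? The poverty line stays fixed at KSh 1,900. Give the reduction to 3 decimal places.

Before: below the line — KSh 500, KSh 700, KSh 1,000, KSh 1,100, KSh 1,200, KSh 1,300, KSh 1,400, KSh 1,700; headcount ratio = 0.72727.
After the KSh 300 transfer: below the line — KSh 800, KSh 1,000, KSh 1,300, KSh 1,400, KSh 1,500, KSh 1,600, KSh 1,700; headcount ratio = 0.63636.
Reduction = 0.72727 − 0.63636 = 0.091.

0.091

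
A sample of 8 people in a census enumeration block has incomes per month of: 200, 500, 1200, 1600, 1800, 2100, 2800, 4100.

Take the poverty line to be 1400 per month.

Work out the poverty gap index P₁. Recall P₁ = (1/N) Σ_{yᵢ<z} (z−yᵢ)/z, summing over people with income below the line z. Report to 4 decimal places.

0.2054

Incomes under z: 200, 500, 1200 (q = 3 of N = 8).
Normalized shortfalls: (1400−200)/1400 = 0.8571; (1400−500)/1400 = 0.6429; (1400−1200)/1400 = 0.1429.
Σ = 1.642857. Dividing by the full population N = 8 gives P₁ = 0.2054.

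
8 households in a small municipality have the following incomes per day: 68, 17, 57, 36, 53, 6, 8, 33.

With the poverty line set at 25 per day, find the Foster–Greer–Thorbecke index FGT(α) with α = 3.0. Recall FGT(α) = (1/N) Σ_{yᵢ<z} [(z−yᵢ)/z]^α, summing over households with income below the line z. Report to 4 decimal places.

0.0983

Below z: 6, 8, 17 (q = 3 of N = 8).
Normalized shortfalls: (25−6)/25 = 0.7600; (25−8)/25 = 0.6800; (25−17)/25 = 0.3200.
Raised to α = 3.0: 0.43898; 0.31443; 0.03277.
Sum = 0.786176; FGT(3.0) = 0.786176 / 8 = 0.0983.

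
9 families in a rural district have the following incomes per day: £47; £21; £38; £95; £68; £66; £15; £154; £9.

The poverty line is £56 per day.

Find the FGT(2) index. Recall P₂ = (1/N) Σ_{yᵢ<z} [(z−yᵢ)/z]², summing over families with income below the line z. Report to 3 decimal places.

Below the line: £9, £15, £21, £38, £47 (q = 5 of N = 9).
Shortfall ratios: (56−9)/56 = 0.8393; (56−15)/56 = 0.7321; (56−21)/56 = 0.6250; (56−38)/56 = 0.3214; (56−47)/56 = 0.1607.
Squared: 0.7044; 0.5360; 0.3906; 0.1033; 0.0258.
Sum = 1.760204; P₂ = 1.760204 / 9 = 0.196.

0.196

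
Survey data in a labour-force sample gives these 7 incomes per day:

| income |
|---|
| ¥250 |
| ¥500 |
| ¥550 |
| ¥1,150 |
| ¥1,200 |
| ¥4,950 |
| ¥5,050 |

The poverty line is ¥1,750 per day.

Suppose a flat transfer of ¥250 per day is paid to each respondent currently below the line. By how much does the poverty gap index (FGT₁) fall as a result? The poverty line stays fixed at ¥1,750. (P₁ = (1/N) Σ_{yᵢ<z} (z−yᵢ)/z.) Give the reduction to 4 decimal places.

Before: below the line — ¥250, ¥500, ¥550, ¥1,150, ¥1,200; poverty gap index (FGT₁) = 0.416327.
After the ¥250 transfer: below the line — ¥500, ¥750, ¥800, ¥1,400, ¥1,450; poverty gap index (FGT₁) = 0.314286.
Reduction = 0.416327 − 0.314286 = 0.1020.

0.1020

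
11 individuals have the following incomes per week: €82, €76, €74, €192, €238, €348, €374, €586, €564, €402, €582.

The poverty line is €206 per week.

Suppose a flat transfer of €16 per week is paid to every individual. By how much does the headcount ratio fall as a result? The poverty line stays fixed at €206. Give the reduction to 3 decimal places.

Before: below the line — €74, €76, €82, €192; headcount ratio = 0.36364.
After the €16 transfer: below the line — €90, €92, €98; headcount ratio = 0.27273.
Reduction = 0.36364 − 0.27273 = 0.091.

0.091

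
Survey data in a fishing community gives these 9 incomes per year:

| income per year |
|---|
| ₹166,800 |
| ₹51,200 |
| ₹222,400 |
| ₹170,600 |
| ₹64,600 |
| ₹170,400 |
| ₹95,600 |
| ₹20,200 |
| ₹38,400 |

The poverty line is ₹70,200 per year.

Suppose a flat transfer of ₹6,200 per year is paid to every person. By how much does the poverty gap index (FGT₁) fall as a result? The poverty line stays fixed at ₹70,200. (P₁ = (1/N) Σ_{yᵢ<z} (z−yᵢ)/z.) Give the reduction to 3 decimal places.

Before: below the line — ₹20,200, ₹38,400, ₹51,200, ₹64,600; poverty gap index (FGT₁) = 0.16841.
After the ₹6,200 transfer: below the line — ₹26,400, ₹44,600, ₹57,400; poverty gap index (FGT₁) = 0.13010.
Reduction = 0.16841 − 0.13010 = 0.038.

0.038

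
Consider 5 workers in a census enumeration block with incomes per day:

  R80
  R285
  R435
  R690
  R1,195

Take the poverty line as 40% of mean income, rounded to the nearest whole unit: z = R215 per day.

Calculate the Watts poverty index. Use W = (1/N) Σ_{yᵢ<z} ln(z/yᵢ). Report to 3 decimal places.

0.198

Poor units: R80 (q = 1 of N = 5).
Log shortfalls: ln(215/80) = 0.9886.
W = 0.988611 / 5 = 0.198.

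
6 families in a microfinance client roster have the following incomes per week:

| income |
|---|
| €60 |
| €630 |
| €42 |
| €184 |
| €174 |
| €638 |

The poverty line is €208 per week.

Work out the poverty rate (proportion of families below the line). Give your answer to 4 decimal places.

4 of the 6 families have income below €208.
H = 4/6 = 0.6667.

0.6667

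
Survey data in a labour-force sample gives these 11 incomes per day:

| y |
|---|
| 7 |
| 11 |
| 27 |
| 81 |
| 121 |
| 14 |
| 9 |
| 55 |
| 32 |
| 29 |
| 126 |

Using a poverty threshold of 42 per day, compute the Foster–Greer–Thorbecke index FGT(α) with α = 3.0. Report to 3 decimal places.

Below the line: 7, 9, 11, 14, 27, 29, 32 (q = 7 of N = 11).
Normalized shortfalls: (42−7)/42 = 0.8333; (42−9)/42 = 0.7857; (42−11)/42 = 0.7381; (42−14)/42 = 0.6667; (42−27)/42 = 0.3571; (42−29)/42 = 0.3095; (42−32)/42 = 0.2381.
Raised to α = 3.0: 0.57870; 0.48506; 0.40210; 0.29630; 0.04555; 0.02965; 0.01350.
Sum = 1.850867; FGT(3.0) = 1.850867 / 11 = 0.168.

0.168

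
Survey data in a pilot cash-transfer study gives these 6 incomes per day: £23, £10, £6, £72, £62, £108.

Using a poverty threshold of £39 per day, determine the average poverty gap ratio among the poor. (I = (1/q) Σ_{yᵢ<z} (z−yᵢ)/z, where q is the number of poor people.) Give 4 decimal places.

Poor units: £6, £10, £23 (q = 3 of N = 6).
Shortfall ratios (z−y)/z: 0.8462, 0.7436, 0.4103; sum = 2.000000.
I averages over the q = 3 poor units only: 2.000000 / 3 = 0.6667.

0.6667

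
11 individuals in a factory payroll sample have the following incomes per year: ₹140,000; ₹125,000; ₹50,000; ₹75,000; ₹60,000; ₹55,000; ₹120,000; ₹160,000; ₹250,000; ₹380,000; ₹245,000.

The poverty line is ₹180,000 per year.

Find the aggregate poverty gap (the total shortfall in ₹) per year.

Below the line: ₹50,000, ₹55,000, ₹60,000, ₹75,000, ₹120,000, ₹125,000, ₹140,000, ₹160,000 (q = 8 of N = 11).
Individual gaps: 180000−50000 = 130000; 180000−55000 = 125000; 180000−60000 = 120000; 180000−75000 = 105000; 180000−120000 = 60000; 180000−125000 = 55000; 180000−140000 = 40000; 180000−160000 = 20000.
Aggregate gap = ₹655,000.

₹655,000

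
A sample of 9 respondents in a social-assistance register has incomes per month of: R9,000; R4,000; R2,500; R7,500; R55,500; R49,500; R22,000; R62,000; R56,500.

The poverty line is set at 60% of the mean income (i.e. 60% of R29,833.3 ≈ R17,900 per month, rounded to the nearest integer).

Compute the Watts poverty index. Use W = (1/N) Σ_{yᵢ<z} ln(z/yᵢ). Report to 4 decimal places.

0.5583

Incomes under z: R2,500, R4,000, R7,500, R9,000 (q = 4 of N = 9).
Log gaps: ln(17900/2500) = 1.9685; ln(17900/4000) = 1.4985; ln(17900/7500) = 0.8699; ln(17900/9000) = 0.6876.
W = 5.024490 / 9 = 0.5583.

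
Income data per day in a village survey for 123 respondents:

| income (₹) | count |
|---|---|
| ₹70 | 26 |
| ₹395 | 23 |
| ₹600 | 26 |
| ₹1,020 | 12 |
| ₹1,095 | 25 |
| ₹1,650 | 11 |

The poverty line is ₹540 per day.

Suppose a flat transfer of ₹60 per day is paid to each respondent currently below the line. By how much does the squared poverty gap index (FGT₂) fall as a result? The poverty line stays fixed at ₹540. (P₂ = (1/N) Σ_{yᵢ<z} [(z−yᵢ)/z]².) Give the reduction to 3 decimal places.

0.047

Before: below the line — 26×₹70, 23×₹395; squared poverty gap index (FGT₂) = 0.17361.
After the ₹60 transfer: below the line — 26×₹130, 23×₹455; squared poverty gap index (FGT₂) = 0.12649.
Reduction = 0.17361 − 0.12649 = 0.047.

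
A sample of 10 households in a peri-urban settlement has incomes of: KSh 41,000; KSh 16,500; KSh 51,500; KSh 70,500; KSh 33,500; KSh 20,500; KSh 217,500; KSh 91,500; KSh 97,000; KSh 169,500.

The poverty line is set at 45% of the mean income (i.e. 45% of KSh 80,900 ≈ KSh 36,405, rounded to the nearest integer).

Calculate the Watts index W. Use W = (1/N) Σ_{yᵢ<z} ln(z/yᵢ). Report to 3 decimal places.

0.145

Poor units: KSh 16,500, KSh 20,500, KSh 33,500 (q = 3 of N = 10).
Log shortfalls: ln(36405/16500) = 0.7913; ln(36405/20500) = 0.5743; ln(36405/33500) = 0.0832.
W = 1.448788 / 10 = 0.145.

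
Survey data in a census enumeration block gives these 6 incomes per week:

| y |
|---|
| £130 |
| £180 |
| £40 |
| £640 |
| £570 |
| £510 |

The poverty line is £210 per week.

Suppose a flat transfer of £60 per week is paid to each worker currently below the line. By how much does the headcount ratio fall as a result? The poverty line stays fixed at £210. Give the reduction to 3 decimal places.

Before: below the line — £40, £130, £180; headcount ratio = 0.50000.
After the £60 transfer: below the line — £100, £190; headcount ratio = 0.33333.
Reduction = 0.50000 − 0.33333 = 0.167.

0.167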